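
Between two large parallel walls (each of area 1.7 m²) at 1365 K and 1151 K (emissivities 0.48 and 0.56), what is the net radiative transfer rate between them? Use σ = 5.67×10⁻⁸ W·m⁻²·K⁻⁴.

Q ≈ 57700 W

For two large parallel gray plates, q = σ(T₁⁴ − T₂⁴) / (1/ε₁ + 1/ε₂ − 1).
1/ε₁ + 1/ε₂ − 1 = 1/0.48 + 1/0.56 − 1 = 2.869.
T₁⁴ − T₂⁴ = 3.47×10^12 − 1.76×10^12 = 1.72×10^12 K⁴.
q = 5.67×10⁻⁸ × 1.72×10^12 / 2.869 = 33900 W/m².
Q = q·A = 33900 × 1.7 = 57700 W.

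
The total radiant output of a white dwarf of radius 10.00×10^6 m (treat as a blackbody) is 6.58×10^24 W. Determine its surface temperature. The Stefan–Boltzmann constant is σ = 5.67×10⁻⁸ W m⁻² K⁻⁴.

T ≈ 17400 K

A = 4πr² = 4π × (10.00×10^6)² = 1.26×10^15 m².
From P = σAT⁴, T = (P / σA)^(1/4) = (6.58×10^24 / (5.67×10⁻⁸ × 1.26×10^15))^(1/4).
T = (9.23×10^16)^(1/4) = 17400 K.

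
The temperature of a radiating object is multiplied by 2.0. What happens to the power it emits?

factor ≈ 16.0

P ∝ T⁴, so the power scales as (2.0)⁴ = 16.0.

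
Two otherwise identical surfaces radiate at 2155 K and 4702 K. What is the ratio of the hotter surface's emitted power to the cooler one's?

P ∝ T⁴, so the ratio is (4702/2155)⁴ = (2.182)⁴ = 22.7.

ratio ≈ 22.7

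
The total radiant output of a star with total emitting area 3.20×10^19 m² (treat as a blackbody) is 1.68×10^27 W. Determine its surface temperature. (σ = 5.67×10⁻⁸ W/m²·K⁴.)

T ≈ 5520 K

From P = σAT⁴, T = (P / σA)^(1/4) = (1.68×10^27 / (5.67×10⁻⁸ × 3.20×10^19))^(1/4).
T = (9.26×10^14)^(1/4) = 5520 K.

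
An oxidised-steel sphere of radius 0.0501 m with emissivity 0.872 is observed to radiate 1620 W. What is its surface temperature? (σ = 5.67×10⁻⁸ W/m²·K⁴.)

T ≈ 1010 K

A = 4πr² = 4π × (0.0501)² = 0.0315 m².
From P = εσAT⁴, T = (P / εσA)^(1/4) = (1620 / (0.872 × 5.67×10⁻⁸ × 0.0315))^(1/4).
T = (1.04×10^12)^(1/4) = 1010 K.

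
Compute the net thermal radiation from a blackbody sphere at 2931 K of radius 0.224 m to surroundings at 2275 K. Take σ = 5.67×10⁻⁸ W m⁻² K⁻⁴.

A = 4πr² = 4π × (0.224)² = 0.631 m².
Q = σA(T⁴ − T_s⁴). T⁴ − T_s⁴ = (2931)⁴ − (2275)⁴ = 7.38×10^13 − 2.68×10^13 = 4.70×10^13 K⁴.
Q = 5.67×10⁻⁸ × 0.631 × 4.70×10^13 = 1.68×10^6 W.

Q ≈ 1.68×10^6 W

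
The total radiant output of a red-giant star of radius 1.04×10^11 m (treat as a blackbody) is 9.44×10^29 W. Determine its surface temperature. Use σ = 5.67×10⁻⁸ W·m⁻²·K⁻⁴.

T ≈ 3330 K

A = 4πr² = 4π × (1.04×10^11)² = 1.36×10^23 m².
From P = σAT⁴, T = (P / σA)^(1/4) = (9.44×10^29 / (5.67×10⁻⁸ × 1.36×10^23))^(1/4).
T = (1.22×10^14)^(1/4) = 3330 K.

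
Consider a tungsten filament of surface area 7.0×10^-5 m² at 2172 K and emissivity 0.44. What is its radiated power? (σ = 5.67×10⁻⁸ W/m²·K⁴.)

P ≈ 38.9 W

P = εσAT⁴ = 0.44 × 5.67×10⁻⁸ × 7.00×10^-5 × (2172)⁴ = 0.44 × 5.67×10⁻⁸ × 7.00×10^-5 × 2.23×10^13.
P = 38.9 W.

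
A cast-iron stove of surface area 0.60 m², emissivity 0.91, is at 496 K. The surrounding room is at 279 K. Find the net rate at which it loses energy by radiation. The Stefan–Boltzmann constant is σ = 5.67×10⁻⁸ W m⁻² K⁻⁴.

Q = εσA(T⁴ − T_s⁴). T⁴ − T_s⁴ = (496)⁴ − (279)⁴ = 6.05×10^10 − 6.06×10^9 = 5.45×10^10 K⁴.
Q = 0.91 × 5.67×10⁻⁸ × 0.600 × 5.45×10^10 = 1690 W.

Q ≈ 1690 W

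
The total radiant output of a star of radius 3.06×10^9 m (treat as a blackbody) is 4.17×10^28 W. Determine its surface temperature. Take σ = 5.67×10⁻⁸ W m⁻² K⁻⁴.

A = 4πr² = 4π × (3.06×10^9)² = 1.18×10^20 m².
From P = σAT⁴, T = (P / σA)^(1/4) = (4.17×10^28 / (5.67×10⁻⁸ × 1.18×10^20))^(1/4).
T = (6.25×10^15)^(1/4) = 8890 K.

T ≈ 8890 K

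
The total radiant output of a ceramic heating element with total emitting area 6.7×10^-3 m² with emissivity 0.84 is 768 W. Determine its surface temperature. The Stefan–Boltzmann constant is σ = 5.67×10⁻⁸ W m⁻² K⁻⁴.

From P = εσAT⁴, T = (P / εσA)^(1/4) = (768 / (0.84 × 5.67×10⁻⁸ × 6.70×10^-3))^(1/4).
T = (2.41×10^12)^(1/4) = 1250 K.

T ≈ 1250 K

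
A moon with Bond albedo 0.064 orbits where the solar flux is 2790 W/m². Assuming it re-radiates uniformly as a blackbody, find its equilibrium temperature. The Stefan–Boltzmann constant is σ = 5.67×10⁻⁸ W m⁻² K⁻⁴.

Power absorbed = (1−a)S·πR²; power emitted = 4πR²σT⁴. Equating and cancelling πR²:
T = ((1−a)S / 4σ)^(1/4) = (2610 / (4 × 5.67×10⁻⁸))^(1/4) = (1.15×10^10)^(1/4).
T = 328 K.

T ≈ 328 K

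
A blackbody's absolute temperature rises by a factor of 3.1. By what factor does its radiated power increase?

factor ≈ 92.4

P ∝ T⁴, so the power scales as (3.1)⁴ = 92.4.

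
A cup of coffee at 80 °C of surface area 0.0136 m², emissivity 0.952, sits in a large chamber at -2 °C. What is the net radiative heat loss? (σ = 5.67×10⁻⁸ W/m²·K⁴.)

Q ≈ 7.44 W

Convert: 80 °C = 353 K; -2 °C = 271 K.
Q = εσA(T⁴ − T_s⁴). T⁴ − T_s⁴ = (353)⁴ − (271)⁴ = 1.55×10^10 − 5.39×10^9 = 1.01×10^10 K⁴.
Q = 0.952 × 5.67×10⁻⁸ × 0.0136 × 1.01×10^10 = 7.44 W.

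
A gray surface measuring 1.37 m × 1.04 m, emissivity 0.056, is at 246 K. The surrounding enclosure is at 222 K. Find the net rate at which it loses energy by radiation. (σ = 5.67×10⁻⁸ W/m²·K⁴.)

A = 1.37 × 1.04 = 1.42 m².
Q = εσA(T⁴ − T_s⁴). T⁴ − T_s⁴ = (246)⁴ − (222)⁴ = 3.66×10^9 − 2.43×10^9 = 1.23×10^9 K⁴.
Q = 0.056 × 5.67×10⁻⁸ × 1.42 × 1.23×10^9 = 5.58 W.

Q ≈ 5.58 W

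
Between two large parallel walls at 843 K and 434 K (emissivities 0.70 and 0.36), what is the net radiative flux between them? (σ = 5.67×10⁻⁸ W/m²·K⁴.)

q ≈ 8300 W/m²

For two large parallel gray plates, q = σ(T₁⁴ − T₂⁴) / (1/ε₁ + 1/ε₂ − 1).
1/ε₁ + 1/ε₂ − 1 = 1/0.70 + 1/0.36 − 1 = 3.206.
T₁⁴ − T₂⁴ = 5.05×10^11 − 3.55×10^10 = 4.70×10^11 K⁴.
q = 5.67×10⁻⁸ × 4.70×10^11 / 3.206 = 8300 W/m².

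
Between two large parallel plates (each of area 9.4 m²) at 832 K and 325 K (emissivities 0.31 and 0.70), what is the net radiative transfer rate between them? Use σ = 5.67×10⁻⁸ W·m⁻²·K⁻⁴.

For two large parallel gray plates, q = σ(T₁⁴ − T₂⁴) / (1/ε₁ + 1/ε₂ − 1).
1/ε₁ + 1/ε₂ − 1 = 1/0.31 + 1/0.70 − 1 = 3.654.
T₁⁴ − T₂⁴ = 4.79×10^11 − 1.12×10^10 = 4.68×10^11 K⁴.
q = 5.67×10⁻⁸ × 4.68×10^11 / 3.654 = 7260 W/m².
Q = q·A = 7260 × 9.4 = 68300 W.

Q ≈ 68300 W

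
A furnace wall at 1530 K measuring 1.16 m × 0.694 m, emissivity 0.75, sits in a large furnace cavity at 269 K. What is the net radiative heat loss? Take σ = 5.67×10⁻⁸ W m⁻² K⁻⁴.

Q ≈ 1.87×10^5 W

A = 1.16 × 0.694 = 0.805 m².
Q = εσA(T⁴ − T_s⁴). T⁴ − T_s⁴ = (1530)⁴ − (269)⁴ = 5.48×10^12 − 5.24×10^9 = 5.47×10^12 K⁴.
Q = 0.75 × 5.67×10⁻⁸ × 0.805 × 5.47×10^12 = 1.87×10^5 W.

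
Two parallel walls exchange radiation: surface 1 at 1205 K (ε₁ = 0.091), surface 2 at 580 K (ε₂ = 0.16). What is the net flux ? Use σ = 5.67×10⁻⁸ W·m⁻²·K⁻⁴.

For two large parallel gray plates, q = σ(T₁⁴ − T₂⁴) / (1/ε₁ + 1/ε₂ − 1).
1/ε₁ + 1/ε₂ − 1 = 1/0.091 + 1/0.16 − 1 = 16.24.
T₁⁴ − T₂⁴ = 2.11×10^12 − 1.13×10^11 = 2.00×10^12 K⁴.
q = 5.67×10⁻⁸ × 2.00×10^12 / 16.24 = 6970 W/m².

q ≈ 6970 W/m²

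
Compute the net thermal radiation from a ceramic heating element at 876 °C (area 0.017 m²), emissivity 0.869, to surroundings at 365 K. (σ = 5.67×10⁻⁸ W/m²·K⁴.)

Q ≈ 1450 W

Convert: 876 °C = 1149 K.
Q = εσA(T⁴ − T_s⁴). T⁴ − T_s⁴ = (1149)⁴ − (365)⁴ = 1.74×10^12 − 1.77×10^10 = 1.73×10^12 K⁴.
Q = 0.869 × 5.67×10⁻⁸ × 0.0170 × 1.73×10^12 = 1450 W.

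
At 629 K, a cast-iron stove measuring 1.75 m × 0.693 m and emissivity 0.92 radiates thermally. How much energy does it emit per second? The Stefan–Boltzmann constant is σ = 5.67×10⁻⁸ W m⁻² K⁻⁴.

A = 1.75 × 0.693 = 1.21 m².
P = εσAT⁴ = 0.92 × 5.67×10⁻⁸ × 1.21 × (629)⁴ = 0.92 × 5.67×10⁻⁸ × 1.21 × 1.57×10^11.
P = 9900 W.

P ≈ 9900 W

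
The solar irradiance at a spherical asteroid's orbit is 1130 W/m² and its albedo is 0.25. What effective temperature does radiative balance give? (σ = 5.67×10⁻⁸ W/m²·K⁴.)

T ≈ 247 K

Power absorbed = (1−a)S·πR²; power emitted = 4πR²σT⁴. Equating and cancelling πR²:
T = ((1−a)S / 4σ)^(1/4) = (848 / (4 × 5.67×10⁻⁸))^(1/4) = (3.74×10^9)^(1/4).
T = 247 K.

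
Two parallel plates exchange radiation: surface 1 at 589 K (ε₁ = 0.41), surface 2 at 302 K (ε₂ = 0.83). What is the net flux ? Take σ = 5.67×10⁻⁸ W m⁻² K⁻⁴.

q ≈ 2400 W/m²

For two large parallel gray plates, q = σ(T₁⁴ − T₂⁴) / (1/ε₁ + 1/ε₂ − 1).
1/ε₁ + 1/ε₂ − 1 = 1/0.41 + 1/0.83 − 1 = 2.644.
T₁⁴ − T₂⁴ = 1.20×10^11 − 8.32×10^9 = 1.12×10^11 K⁴.
q = 5.67×10⁻⁸ × 1.12×10^11 / 2.644 = 2400 W/m².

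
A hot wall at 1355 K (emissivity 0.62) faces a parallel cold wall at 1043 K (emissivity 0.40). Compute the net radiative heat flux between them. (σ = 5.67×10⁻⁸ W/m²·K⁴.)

For two large parallel gray plates, q = σ(T₁⁴ − T₂⁴) / (1/ε₁ + 1/ε₂ − 1).
1/ε₁ + 1/ε₂ − 1 = 1/0.62 + 1/0.40 − 1 = 3.113.
T₁⁴ − T₂⁴ = 3.37×10^12 − 1.18×10^12 = 2.19×10^12 K⁴.
q = 5.67×10⁻⁸ × 2.19×10^12 / 3.113 = 39800 W/m².

q ≈ 39800 W/m²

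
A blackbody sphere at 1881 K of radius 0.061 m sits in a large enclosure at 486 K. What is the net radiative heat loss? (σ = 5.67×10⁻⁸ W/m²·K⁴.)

Q ≈ 33000 W

A = 4πr² = 4π × (0.061)² = 0.0468 m².
Q = σA(T⁴ − T_s⁴). T⁴ − T_s⁴ = (1881)⁴ − (486)⁴ = 1.25×10^13 − 5.58×10^10 = 1.25×10^13 K⁴.
Q = 5.67×10⁻⁸ × 0.0468 × 1.25×10^13 = 33000 W.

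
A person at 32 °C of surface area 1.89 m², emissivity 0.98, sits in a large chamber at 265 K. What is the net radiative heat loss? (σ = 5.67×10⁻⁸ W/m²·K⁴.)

Convert: 32 °C = 305 K.
Q = εσA(T⁴ − T_s⁴). T⁴ − T_s⁴ = (305)⁴ − (265)⁴ = 8.65×10^9 − 4.93×10^9 = 3.72×10^9 K⁴.
Q = 0.98 × 5.67×10⁻⁸ × 1.89 × 3.72×10^9 = 391 W.

Q ≈ 391 W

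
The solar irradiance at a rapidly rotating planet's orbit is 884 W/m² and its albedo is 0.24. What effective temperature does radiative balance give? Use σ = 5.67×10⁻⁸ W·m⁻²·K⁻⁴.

Power absorbed = (1−a)S·πR²; power emitted = 4πR²σT⁴. Equating and cancelling πR²:
T = ((1−a)S / 4σ)^(1/4) = (672 / (4 × 5.67×10⁻⁸))^(1/4) = (2.96×10^9)^(1/4).
T = 233 K.

T ≈ 233 K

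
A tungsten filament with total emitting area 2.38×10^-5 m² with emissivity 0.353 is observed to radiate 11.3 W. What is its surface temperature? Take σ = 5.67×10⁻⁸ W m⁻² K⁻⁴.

From P = εσAT⁴, T = (P / εσA)^(1/4) = (11.3 / (0.353 × 5.67×10⁻⁸ × 2.38×10^-5))^(1/4).
T = (2.37×10^13)^(1/4) = 2210 K.

T ≈ 2210 K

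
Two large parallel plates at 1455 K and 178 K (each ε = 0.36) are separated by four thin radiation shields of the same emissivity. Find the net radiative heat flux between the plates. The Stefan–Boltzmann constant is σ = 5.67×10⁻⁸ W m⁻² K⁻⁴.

q ≈ 11200 W/m²

Each of the 5 gaps contributes resistance (2/ε − 1) = 2/0.36 − 1 = 4.556; total = 22.78.
q = σ(T₁⁴ − T₂⁴) / 22.78 = 5.67×10⁻⁸ × 4.48×10^12 / 22.78 = 11200 W/m².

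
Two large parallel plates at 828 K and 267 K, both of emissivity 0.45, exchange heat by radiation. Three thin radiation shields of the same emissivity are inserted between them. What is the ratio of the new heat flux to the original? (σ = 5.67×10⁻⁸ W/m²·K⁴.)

With N identical shields there are N+1 = 4 gaps in series, each with the same radiative resistance, so the flux falls to 1/(N+1) of its unshielded value.

ratio ≈ 0.250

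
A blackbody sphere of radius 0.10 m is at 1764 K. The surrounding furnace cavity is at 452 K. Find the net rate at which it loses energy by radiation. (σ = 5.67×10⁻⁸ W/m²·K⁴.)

Q ≈ 68700 W

A = 4πr² = 4π × (0.10)² = 0.126 m².
Q = σA(T⁴ − T_s⁴). T⁴ − T_s⁴ = (1764)⁴ − (452)⁴ = 9.68×10^12 − 4.17×10^10 = 9.64×10^12 K⁴.
Q = 5.67×10⁻⁸ × 0.126 × 9.64×10^12 = 68700 W.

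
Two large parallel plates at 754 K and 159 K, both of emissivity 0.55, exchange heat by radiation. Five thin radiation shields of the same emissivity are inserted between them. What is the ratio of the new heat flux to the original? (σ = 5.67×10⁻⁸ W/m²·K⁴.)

ratio ≈ 0.167

With N identical shields there are N+1 = 6 gaps in series, each with the same radiative resistance, so the flux falls to 1/(N+1) of its unshielded value.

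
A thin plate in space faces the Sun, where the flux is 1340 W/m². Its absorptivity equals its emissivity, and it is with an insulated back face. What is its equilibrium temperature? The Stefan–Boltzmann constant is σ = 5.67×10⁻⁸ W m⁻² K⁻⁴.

Absorbed flux αS = emitted flux εσT⁴ (one radiating face); with α = ε, T = (S/σ)^(1/4).
T = (1340 / 5.67×10⁻⁸)^(1/4) = (2.36×10^10)^(1/4).
T = 392 K.

T ≈ 392 K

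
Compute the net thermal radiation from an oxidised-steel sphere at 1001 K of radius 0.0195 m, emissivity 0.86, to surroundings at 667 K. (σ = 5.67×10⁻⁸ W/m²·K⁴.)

Q ≈ 188 W

A = 4πr² = 4π × (0.0195)² = 4.78×10^-3 m².
Q = εσA(T⁴ − T_s⁴). T⁴ − T_s⁴ = (1001)⁴ − (667)⁴ = 1.00×10^12 − 1.98×10^11 = 8.06×10^11 K⁴.
Q = 0.86 × 5.67×10⁻⁸ × 4.78×10^-3 × 8.06×10^11 = 188 W.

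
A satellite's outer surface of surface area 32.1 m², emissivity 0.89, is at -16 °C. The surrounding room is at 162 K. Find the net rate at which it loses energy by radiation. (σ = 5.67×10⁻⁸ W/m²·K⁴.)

Q ≈ 5950 W

Convert: -16 °C = 257 K.
Q = εσA(T⁴ − T_s⁴). T⁴ − T_s⁴ = (257)⁴ − (162)⁴ = 4.36×10^9 − 6.89×10^8 = 3.67×10^9 K⁴.
Q = 0.89 × 5.67×10⁻⁸ × 32.1 × 3.67×10^9 = 5950 W.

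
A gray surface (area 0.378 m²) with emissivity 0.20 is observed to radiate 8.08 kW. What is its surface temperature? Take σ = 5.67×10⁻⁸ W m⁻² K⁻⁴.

From P = εσAT⁴, T = (P / εσA)^(1/4) = (8080 / (0.20 × 5.67×10⁻⁸ × 0.378))^(1/4).
T = (1.88×10^12)^(1/4) = 1170 K.

T ≈ 1170 K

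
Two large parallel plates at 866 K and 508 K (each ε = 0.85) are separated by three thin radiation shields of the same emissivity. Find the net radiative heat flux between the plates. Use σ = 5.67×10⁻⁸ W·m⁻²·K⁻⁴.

q ≈ 5190 W/m²

Each of the 4 gaps contributes resistance (2/ε − 1) = 2/0.85 − 1 = 1.353; total = 5.412.
q = σ(T₁⁴ − T₂⁴) / 5.412 = 5.67×10⁻⁸ × 4.96×10^11 / 5.412 = 5190 W/m².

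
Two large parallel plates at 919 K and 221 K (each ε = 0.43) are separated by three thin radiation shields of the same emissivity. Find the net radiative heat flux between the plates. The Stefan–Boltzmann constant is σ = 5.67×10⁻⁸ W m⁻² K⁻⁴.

q ≈ 2760 W/m²

Each of the 4 gaps contributes resistance (2/ε − 1) = 2/0.43 − 1 = 3.651; total = 14.60.
q = σ(T₁⁴ − T₂⁴) / 14.60 = 5.67×10⁻⁸ × 7.11×10^11 / 14.60 = 2760 W/m².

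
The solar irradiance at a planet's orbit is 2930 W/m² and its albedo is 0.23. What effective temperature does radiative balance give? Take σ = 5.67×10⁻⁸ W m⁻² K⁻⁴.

Power absorbed = (1−a)S·πR²; power emitted = 4πR²σT⁴. Equating and cancelling πR²:
T = ((1−a)S / 4σ)^(1/4) = (2260 / (4 × 5.67×10⁻⁸))^(1/4) = (9.95×10^9)^(1/4).
T = 316 K.

T ≈ 316 K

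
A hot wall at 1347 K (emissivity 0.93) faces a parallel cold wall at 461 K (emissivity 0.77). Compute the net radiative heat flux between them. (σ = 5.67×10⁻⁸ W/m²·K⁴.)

For two large parallel gray plates, q = σ(T₁⁴ − T₂⁴) / (1/ε₁ + 1/ε₂ − 1).
1/ε₁ + 1/ε₂ − 1 = 1/0.93 + 1/0.77 − 1 = 1.374.
T₁⁴ − T₂⁴ = 3.29×10^12 − 4.52×10^10 = 3.25×10^12 K⁴.
q = 5.67×10⁻⁸ × 3.25×10^12 / 1.374 = 1.34×10^5 W/m².

q ≈ 1.34×10^5 W/m²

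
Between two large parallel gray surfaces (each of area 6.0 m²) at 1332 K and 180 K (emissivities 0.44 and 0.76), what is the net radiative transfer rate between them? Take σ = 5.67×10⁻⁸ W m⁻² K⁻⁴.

For two large parallel gray plates, q = σ(T₁⁴ − T₂⁴) / (1/ε₁ + 1/ε₂ − 1).
1/ε₁ + 1/ε₂ − 1 = 1/0.44 + 1/0.76 − 1 = 2.589.
T₁⁴ − T₂⁴ = 3.15×10^12 − 1.05×10^9 = 3.15×10^12 K⁴.
q = 5.67×10⁻⁸ × 3.15×10^12 / 2.589 = 68900 W/m².
Q = q·A = 68900 × 6.0 = 4.14×10^5 W.

Q ≈ 4.14×10^5 W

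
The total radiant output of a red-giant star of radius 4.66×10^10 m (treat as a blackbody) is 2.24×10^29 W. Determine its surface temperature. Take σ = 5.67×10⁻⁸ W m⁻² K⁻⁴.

T ≈ 3470 K

A = 4πr² = 4π × (4.66×10^10)² = 2.73×10^22 m².
From P = σAT⁴, T = (P / σA)^(1/4) = (2.24×10^29 / (5.67×10⁻⁸ × 2.73×10^22))^(1/4).
T = (1.45×10^14)^(1/4) = 3470 K.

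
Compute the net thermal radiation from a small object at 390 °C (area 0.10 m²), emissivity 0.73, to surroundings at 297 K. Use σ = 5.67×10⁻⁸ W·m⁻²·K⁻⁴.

Q ≈ 768 W

Convert: 390 °C = 663 K.
Q = εσA(T⁴ − T_s⁴). T⁴ − T_s⁴ = (663)⁴ − (297)⁴ = 1.93×10^11 − 7.78×10^9 = 1.85×10^11 K⁴.
Q = 0.73 × 5.67×10⁻⁸ × 0.100 × 1.85×10^11 = 768 W.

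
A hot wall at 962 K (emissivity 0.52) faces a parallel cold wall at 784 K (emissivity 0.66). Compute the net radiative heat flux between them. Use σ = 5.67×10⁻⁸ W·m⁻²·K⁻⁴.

For two large parallel gray plates, q = σ(T₁⁴ − T₂⁴) / (1/ε₁ + 1/ε₂ − 1).
1/ε₁ + 1/ε₂ − 1 = 1/0.52 + 1/0.66 − 1 = 2.438.
T₁⁴ − T₂⁴ = 8.56×10^11 − 3.78×10^11 = 4.79×10^11 K⁴.
q = 5.67×10⁻⁸ × 4.79×10^11 / 2.438 = 11100 W/m².

q ≈ 11100 W/m²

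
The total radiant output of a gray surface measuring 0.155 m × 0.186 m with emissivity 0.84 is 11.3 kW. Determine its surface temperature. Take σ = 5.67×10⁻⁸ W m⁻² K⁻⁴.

T ≈ 1690 K

A = 0.155 × 0.186 = 0.0288 m².
From P = εσAT⁴, T = (P / εσA)^(1/4) = (11300 / (0.84 × 5.67×10⁻⁸ × 0.0288))^(1/4).
T = (8.23×10^12)^(1/4) = 1690 K.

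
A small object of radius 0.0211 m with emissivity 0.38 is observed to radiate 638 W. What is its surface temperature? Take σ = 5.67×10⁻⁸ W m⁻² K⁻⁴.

T ≈ 1520 K

A = 4πr² = 4π × (0.0211)² = 5.59×10^-3 m².
From P = εσAT⁴, T = (P / εσA)^(1/4) = (638 / (0.38 × 5.67×10⁻⁸ × 5.59×10^-3))^(1/4).
T = (5.29×10^12)^(1/4) = 1520 K.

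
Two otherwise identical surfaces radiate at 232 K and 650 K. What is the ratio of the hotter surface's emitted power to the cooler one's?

ratio ≈ 61.6

P ∝ T⁴, so the ratio is (650/232)⁴ = (2.802)⁴ = 61.6.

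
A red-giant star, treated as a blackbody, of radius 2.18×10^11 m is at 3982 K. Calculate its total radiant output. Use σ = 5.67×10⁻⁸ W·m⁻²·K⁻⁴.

A = 4πr² = 4π × (2.18×10^11)² = 5.97×10^23 m².
P = σAT⁴ = 5.67×10⁻⁸ × 5.97×10^23 × (3982)⁴ = 5.67×10⁻⁸ × 5.97×10^23 × 2.51×10^14.
P = 8.51×10^30 W.

P ≈ 8.51×10^30 W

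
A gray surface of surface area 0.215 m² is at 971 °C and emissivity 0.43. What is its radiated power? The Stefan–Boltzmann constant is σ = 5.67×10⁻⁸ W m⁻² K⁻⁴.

P ≈ 12600 W

971 °C = 1244 K.
Stefan–Boltzmann: P = εσAT⁴ = 0.43 × 5.67×10⁻⁸ × 0.215 × (1244)⁴ = 0.43 × 5.67×10⁻⁸ × 0.215 × 2.39×10^12.
P = 12600 W.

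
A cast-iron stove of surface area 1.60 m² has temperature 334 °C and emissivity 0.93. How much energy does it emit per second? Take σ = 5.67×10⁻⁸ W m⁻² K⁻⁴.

334 °C = 607 K.
Stefan–Boltzmann: P = εσAT⁴ = 0.93 × 5.67×10⁻⁸ × 1.60 × (607)⁴ = 0.93 × 5.67×10⁻⁸ × 1.60 × 1.36×10^11.
P = 11500 W.

P ≈ 11500 W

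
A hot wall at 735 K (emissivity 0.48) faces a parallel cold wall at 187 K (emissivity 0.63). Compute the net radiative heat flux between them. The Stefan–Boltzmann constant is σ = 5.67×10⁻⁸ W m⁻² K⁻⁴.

q ≈ 6170 W/m²

For two large parallel gray plates, q = σ(T₁⁴ − T₂⁴) / (1/ε₁ + 1/ε₂ − 1).
1/ε₁ + 1/ε₂ − 1 = 1/0.48 + 1/0.63 − 1 = 2.671.
T₁⁴ − T₂⁴ = 2.92×10^11 − 1.22×10^9 = 2.91×10^11 K⁴.
q = 5.67×10⁻⁸ × 2.91×10^11 / 2.671 = 6170 W/m².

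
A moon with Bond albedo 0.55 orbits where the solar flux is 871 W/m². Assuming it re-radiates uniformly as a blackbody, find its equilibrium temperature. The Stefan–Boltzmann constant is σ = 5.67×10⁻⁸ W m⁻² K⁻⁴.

Power absorbed = (1−a)S·πR²; power emitted = 4πR²σT⁴. Equating and cancelling πR²:
T = ((1−a)S / 4σ)^(1/4) = (392 / (4 × 5.67×10⁻⁸))^(1/4) = (1.73×10^9)^(1/4).
T = 204 K.

T ≈ 204 K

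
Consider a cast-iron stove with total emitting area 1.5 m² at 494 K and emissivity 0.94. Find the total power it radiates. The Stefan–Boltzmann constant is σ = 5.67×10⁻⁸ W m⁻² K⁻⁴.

P = εσAT⁴ = 0.94 × 5.67×10⁻⁸ × 1.50 × (494)⁴ = 0.94 × 5.67×10⁻⁸ × 1.50 × 5.96×10^10.
P = 4760 W.

P ≈ 4760 W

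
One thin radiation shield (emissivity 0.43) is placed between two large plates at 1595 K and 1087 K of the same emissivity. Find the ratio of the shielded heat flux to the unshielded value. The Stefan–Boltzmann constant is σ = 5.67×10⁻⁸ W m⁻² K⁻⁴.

ratio ≈ 0.500

With N identical shields there are N+1 = 2 gaps in series, each with the same radiative resistance, so the flux falls to 1/(N+1) of its unshielded value.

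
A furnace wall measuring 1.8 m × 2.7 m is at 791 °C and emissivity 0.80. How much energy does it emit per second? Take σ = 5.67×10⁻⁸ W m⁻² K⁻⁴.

A = 1.8 × 2.7 = 4.86 m².
791 °C = 1064 K.
Stefan–Boltzmann: P = εσAT⁴ = 0.80 × 5.67×10⁻⁸ × 4.86 × (1064)⁴ = 0.80 × 5.67×10⁻⁸ × 4.86 × 1.28×10^12.
P = 2.83×10^5 W.

P ≈ 2.83×10^5 W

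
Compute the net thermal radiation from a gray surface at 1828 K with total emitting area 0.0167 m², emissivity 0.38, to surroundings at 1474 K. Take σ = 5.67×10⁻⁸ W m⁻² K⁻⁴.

Q ≈ 2320 W

Q = εσA(T⁴ − T_s⁴). T⁴ − T_s⁴ = (1828)⁴ − (1474)⁴ = 1.12×10^13 − 4.72×10^12 = 6.45×10^12 K⁴.
Q = 0.38 × 5.67×10⁻⁸ × 0.0167 × 6.45×10^12 = 2320 W.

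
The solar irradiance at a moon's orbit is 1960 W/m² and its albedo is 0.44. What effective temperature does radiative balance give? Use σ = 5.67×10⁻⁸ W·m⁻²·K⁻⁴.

Power absorbed = (1−a)S·πR²; power emitted = 4πR²σT⁴. Equating and cancelling πR²:
T = ((1−a)S / 4σ)^(1/4) = (1100 / (4 × 5.67×10⁻⁸))^(1/4) = (4.84×10^9)^(1/4).
T = 264 K.

T ≈ 264 K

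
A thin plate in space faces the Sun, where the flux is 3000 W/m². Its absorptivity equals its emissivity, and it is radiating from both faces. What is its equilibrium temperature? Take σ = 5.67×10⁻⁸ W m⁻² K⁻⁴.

T ≈ 403 K

Absorbed flux αS = emitted flux 2εσT⁴ per unit area; with α = ε this gives T = (S/2σ)^(1/4).
T = (3000 / (2 × 5.67×10⁻⁸))^(1/4) = (2.65×10^10)^(1/4).
T = 403 K.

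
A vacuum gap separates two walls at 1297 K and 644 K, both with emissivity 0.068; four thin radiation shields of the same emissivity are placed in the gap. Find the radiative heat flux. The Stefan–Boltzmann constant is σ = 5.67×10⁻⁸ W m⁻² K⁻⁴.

Each of the 5 gaps contributes resistance (2/ε − 1) = 2/0.068 − 1 = 28.41; total = 142.1.
q = σ(T₁⁴ − T₂⁴) / 142.1 = 5.67×10⁻⁸ × 2.66×10^12 / 142.1 = 1060 W/m².

q ≈ 1060 W/m²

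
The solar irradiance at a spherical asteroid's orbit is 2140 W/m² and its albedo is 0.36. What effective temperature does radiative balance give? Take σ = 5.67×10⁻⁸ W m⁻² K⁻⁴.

Power absorbed = (1−a)S·πR²; power emitted = 4πR²σT⁴. Equating and cancelling πR²:
T = ((1−a)S / 4σ)^(1/4) = (1370 / (4 × 5.67×10⁻⁸))^(1/4) = (6.04×10^9)^(1/4).
T = 279 K.

T ≈ 279 K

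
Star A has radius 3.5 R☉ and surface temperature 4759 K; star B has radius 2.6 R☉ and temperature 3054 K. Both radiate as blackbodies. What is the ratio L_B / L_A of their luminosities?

L_B/L_A ≈ 0.0936

L = 4πR²σT⁴ ∝ R²T⁴, so L_B/L_A = (2.6/3.5)² × (3054/4759)⁴ = 0.552 × 0.170 = 0.0936.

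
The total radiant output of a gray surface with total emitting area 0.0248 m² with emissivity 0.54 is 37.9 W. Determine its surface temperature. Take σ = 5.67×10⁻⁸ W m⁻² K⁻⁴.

T ≈ 473 K

From P = εσAT⁴, T = (P / εσA)^(1/4) = (37.9 / (0.54 × 5.67×10⁻⁸ × 0.0248))^(1/4).
T = (4.99×10^10)^(1/4) = 473 K.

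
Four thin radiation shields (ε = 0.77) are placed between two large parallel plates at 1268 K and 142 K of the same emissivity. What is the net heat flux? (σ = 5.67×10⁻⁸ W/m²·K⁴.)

q ≈ 18300 W/m²

Each of the 5 gaps contributes resistance (2/ε − 1) = 2/0.77 − 1 = 1.597; total = 7.987.
q = σ(T₁⁴ − T₂⁴) / 7.987 = 5.67×10⁻⁸ × 2.58×10^12 / 7.987 = 18300 W/m².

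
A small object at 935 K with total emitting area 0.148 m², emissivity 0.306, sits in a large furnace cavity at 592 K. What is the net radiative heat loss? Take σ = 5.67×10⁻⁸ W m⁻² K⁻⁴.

Q ≈ 1650 W

Q = εσA(T⁴ − T_s⁴). T⁴ − T_s⁴ = (935)⁴ − (592)⁴ = 7.64×10^11 − 1.23×10^11 = 6.41×10^11 K⁴.
Q = 0.306 × 5.67×10⁻⁸ × 0.148 × 6.41×10^11 = 1650 W.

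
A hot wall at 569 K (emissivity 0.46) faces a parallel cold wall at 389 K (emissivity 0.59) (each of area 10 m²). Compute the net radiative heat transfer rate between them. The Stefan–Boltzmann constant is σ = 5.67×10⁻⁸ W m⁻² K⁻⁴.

For two large parallel gray plates, q = σ(T₁⁴ − T₂⁴) / (1/ε₁ + 1/ε₂ − 1).
1/ε₁ + 1/ε₂ − 1 = 1/0.46 + 1/0.59 − 1 = 2.869.
T₁⁴ − T₂⁴ = 1.05×10^11 − 2.29×10^10 = 8.19×10^10 K⁴.
q = 5.67×10⁻⁸ × 8.19×10^10 / 2.869 = 1620 W/m².
Q = q·A = 1620 × 10 = 16200 W.

Q ≈ 16200 W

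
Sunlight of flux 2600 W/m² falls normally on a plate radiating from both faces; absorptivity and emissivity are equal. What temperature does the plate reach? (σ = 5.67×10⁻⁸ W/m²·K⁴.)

T ≈ 389 K

Absorbed flux αS = emitted flux 2εσT⁴ per unit area; with α = ε this gives T = (S/2σ)^(1/4).
T = (2600 / (2 × 5.67×10⁻⁸))^(1/4) = (2.29×10^10)^(1/4).
T = 389 K.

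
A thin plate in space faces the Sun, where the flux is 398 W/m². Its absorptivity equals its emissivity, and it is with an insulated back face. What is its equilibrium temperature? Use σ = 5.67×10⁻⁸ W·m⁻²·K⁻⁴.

Absorbed flux αS = emitted flux εσT⁴ (one radiating face); with α = ε, T = (S/σ)^(1/4).
T = (398 / 5.67×10⁻⁸)^(1/4) = (7.02×10^9)^(1/4).
T = 289 K.

T ≈ 289 K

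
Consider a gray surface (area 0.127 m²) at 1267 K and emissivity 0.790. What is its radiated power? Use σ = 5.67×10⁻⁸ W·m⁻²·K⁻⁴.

P ≈ 14700 W

P = εσAT⁴ = 0.790 × 5.67×10⁻⁸ × 0.127 × (1267)⁴ = 0.790 × 5.67×10⁻⁸ × 0.127 × 2.58×10^12.
P = 14700 W.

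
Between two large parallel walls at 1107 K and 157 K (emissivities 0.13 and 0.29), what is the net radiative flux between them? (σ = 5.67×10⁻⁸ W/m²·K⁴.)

q ≈ 8390 W/m²

For two large parallel gray plates, q = σ(T₁⁴ − T₂⁴) / (1/ε₁ + 1/ε₂ − 1).
1/ε₁ + 1/ε₂ − 1 = 1/0.13 + 1/0.29 − 1 = 10.14.
T₁⁴ − T₂⁴ = 1.50×10^12 − 6.08×10^8 = 1.50×10^12 K⁴.
q = 5.67×10⁻⁸ × 1.50×10^12 / 10.14 = 8390 W/m².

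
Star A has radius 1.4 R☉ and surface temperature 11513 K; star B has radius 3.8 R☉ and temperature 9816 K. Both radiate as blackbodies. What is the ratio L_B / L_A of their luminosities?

L = 4πR²σT⁴ ∝ R²T⁴, so L_B/L_A = (3.8/1.4)² × (9816/11513)⁴ = 7.37 × 0.528 = 3.89.

L_B/L_A ≈ 3.89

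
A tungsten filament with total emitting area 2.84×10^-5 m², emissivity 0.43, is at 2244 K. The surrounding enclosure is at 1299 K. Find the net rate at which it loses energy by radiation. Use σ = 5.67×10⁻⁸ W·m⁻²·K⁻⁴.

Q = εσA(T⁴ − T_s⁴). T⁴ − T_s⁴ = (2244)⁴ − (1299)⁴ = 2.54×10^13 − 2.85×10^12 = 2.25×10^13 K⁴.
Q = 0.43 × 5.67×10⁻⁸ × 2.84×10^-5 × 2.25×10^13 = 15.6 W.

Q ≈ 15.6 W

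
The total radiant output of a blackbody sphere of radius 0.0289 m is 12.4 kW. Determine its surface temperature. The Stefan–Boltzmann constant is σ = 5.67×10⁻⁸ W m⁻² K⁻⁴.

A = 4πr² = 4π × (0.0289)² = 0.0105 m².
From P = σAT⁴, T = (P / σA)^(1/4) = (12400 / (5.67×10⁻⁸ × 0.0105))^(1/4).
T = (2.08×10^13)^(1/4) = 2140 K.

T ≈ 2140 K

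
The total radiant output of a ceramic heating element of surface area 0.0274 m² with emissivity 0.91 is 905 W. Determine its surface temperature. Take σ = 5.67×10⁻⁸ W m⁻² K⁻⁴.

From P = εσAT⁴, T = (P / εσA)^(1/4) = (905 / (0.91 × 5.67×10⁻⁸ × 0.0274))^(1/4).
T = (6.40×10^11)^(1/4) = 894 K.

T ≈ 894 K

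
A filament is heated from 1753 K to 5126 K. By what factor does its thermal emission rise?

P ∝ T⁴, so the ratio is (5126/1753)⁴ = (2.924)⁴ = 73.1.

ratio ≈ 73.1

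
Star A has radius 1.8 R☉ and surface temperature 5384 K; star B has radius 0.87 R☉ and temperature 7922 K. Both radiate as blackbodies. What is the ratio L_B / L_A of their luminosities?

L_B/L_A ≈ 1.09

L = 4πR²σT⁴ ∝ R²T⁴, so L_B/L_A = (0.87/1.8)² × (7922/5384)⁴ = 0.234 × 4.69 = 1.09.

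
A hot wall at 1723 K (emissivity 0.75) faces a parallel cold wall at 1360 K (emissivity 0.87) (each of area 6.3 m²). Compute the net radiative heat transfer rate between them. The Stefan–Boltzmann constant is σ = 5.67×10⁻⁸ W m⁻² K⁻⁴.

For two large parallel gray plates, q = σ(T₁⁴ − T₂⁴) / (1/ε₁ + 1/ε₂ − 1).
1/ε₁ + 1/ε₂ − 1 = 1/0.75 + 1/0.87 − 1 = 1.483.
T₁⁴ − T₂⁴ = 8.81×10^12 − 3.42×10^12 = 5.39×10^12 K⁴.
q = 5.67×10⁻⁸ × 5.39×10^12 / 1.483 = 2.06×10^5 W/m².
Q = q·A = 2.06×10^5 × 6.3 = 1.30×10^6 W.

Q ≈ 1.30×10^6 W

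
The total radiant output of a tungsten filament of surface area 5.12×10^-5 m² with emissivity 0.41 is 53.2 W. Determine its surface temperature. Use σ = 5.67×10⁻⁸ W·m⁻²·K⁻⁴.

T ≈ 2590 K

From P = εσAT⁴, T = (P / εσA)^(1/4) = (53.2 / (0.41 × 5.67×10⁻⁸ × 5.12×10^-5))^(1/4).
T = (4.47×10^13)^(1/4) = 2590 K.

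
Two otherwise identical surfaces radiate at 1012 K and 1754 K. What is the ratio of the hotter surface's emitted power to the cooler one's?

P ∝ T⁴, so the ratio is (1754/1012)⁴ = (1.733)⁴ = 9.02.

ratio ≈ 9.02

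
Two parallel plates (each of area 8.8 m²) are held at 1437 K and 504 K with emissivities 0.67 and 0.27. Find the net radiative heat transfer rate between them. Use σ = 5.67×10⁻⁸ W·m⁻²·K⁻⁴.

Q ≈ 4.99×10^5 W

For two large parallel gray plates, q = σ(T₁⁴ − T₂⁴) / (1/ε₁ + 1/ε₂ − 1).
1/ε₁ + 1/ε₂ − 1 = 1/0.67 + 1/0.27 − 1 = 4.196.
T₁⁴ − T₂⁴ = 4.26×10^12 − 6.45×10^10 = 4.20×10^12 K⁴.
q = 5.67×10⁻⁸ × 4.20×10^12 / 4.196 = 56700 W/m².
Q = q·A = 56700 × 8.8 = 4.99×10^5 W.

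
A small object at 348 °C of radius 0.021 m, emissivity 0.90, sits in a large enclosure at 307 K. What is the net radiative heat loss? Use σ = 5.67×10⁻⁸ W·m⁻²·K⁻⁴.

Q ≈ 39.5 W

A = 4πr² = 4π × (0.021)² = 5.54×10^-3 m².
Convert: 348 °C = 621 K.
Q = εσA(T⁴ − T_s⁴). T⁴ − T_s⁴ = (621)⁴ − (307)⁴ = 1.49×10^11 − 8.88×10^9 = 1.40×10^11 K⁴.
Q = 0.90 × 5.67×10⁻⁸ × 5.54×10^-3 × 1.40×10^11 = 39.5 W.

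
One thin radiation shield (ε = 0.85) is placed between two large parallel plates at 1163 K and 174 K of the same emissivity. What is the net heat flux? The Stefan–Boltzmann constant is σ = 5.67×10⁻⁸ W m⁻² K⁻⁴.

q ≈ 38300 W/m²

Each of the 2 gaps contributes resistance (2/ε − 1) = 2/0.85 − 1 = 1.353; total = 2.706.
q = σ(T₁⁴ − T₂⁴) / 2.706 = 5.67×10⁻⁸ × 1.83×10^12 / 2.706 = 38300 W/m².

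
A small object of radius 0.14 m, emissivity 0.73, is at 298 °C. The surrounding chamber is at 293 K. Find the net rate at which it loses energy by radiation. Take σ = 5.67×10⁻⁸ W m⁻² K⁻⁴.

A = 4πr² = 4π × (0.14)² = 0.246 m².
Convert: 298 °C = 571 K.
Q = εσA(T⁴ − T_s⁴). T⁴ − T_s⁴ = (571)⁴ − (293)⁴ = 1.06×10^11 − 7.37×10^9 = 9.89×10^10 K⁴.
Q = 0.73 × 5.67×10⁻⁸ × 0.246 × 9.89×10^10 = 1010 W.

Q ≈ 1010 W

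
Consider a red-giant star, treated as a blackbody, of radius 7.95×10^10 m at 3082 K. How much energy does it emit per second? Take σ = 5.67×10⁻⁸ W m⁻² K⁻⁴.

A = 4πr² = 4π × (7.95×10^10)² = 7.94×10^22 m².
P = σAT⁴ = 5.67×10⁻⁸ × 7.94×10^22 × (3082)⁴ = 5.67×10⁻⁸ × 7.94×10^22 × 9.02×10^13.
P = 4.06×10^29 W.

P ≈ 4.06×10^29 W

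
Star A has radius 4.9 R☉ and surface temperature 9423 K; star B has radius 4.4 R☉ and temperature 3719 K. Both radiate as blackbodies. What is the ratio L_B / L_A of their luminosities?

L_B/L_A ≈ 0.0196

L = 4πR²σT⁴ ∝ R²T⁴, so L_B/L_A = (4.4/4.9)² × (3719/9423)⁴ = 0.806 × 0.0243 = 0.0196.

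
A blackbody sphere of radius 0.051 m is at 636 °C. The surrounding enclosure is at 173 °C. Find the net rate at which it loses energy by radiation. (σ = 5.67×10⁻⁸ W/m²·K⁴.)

Q ≈ 1190 W

A = 4πr² = 4π × (0.051)² = 0.0327 m².
Convert: 636 °C = 909 K; 173 °C = 446 K.
Q = σA(T⁴ − T_s⁴). T⁴ − T_s⁴ = (909)⁴ − (446)⁴ = 6.83×10^11 − 3.96×10^10 = 6.43×10^11 K⁴.
Q = 5.67×10⁻⁸ × 0.0327 × 6.43×10^11 = 1190 W.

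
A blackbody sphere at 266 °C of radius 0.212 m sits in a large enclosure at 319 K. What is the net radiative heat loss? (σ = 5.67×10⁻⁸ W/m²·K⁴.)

Q ≈ 2370 W

A = 4πr² = 4π × (0.212)² = 0.565 m².
Convert: 266 °C = 539 K.
Q = σA(T⁴ − T_s⁴). T⁴ − T_s⁴ = (539)⁴ − (319)⁴ = 8.44×10^10 − 1.04×10^10 = 7.40×10^10 K⁴.
Q = 5.67×10⁻⁸ × 0.565 × 7.40×10^10 = 2370 W.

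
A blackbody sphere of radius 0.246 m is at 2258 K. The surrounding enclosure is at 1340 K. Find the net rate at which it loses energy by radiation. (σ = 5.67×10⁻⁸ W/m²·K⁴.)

Q ≈ 9.82×10^5 W

A = 4πr² = 4π × (0.246)² = 0.760 m².
Q = σA(T⁴ − T_s⁴). T⁴ − T_s⁴ = (2258)⁴ − (1340)⁴ = 2.60×10^13 − 3.22×10^12 = 2.28×10^13 K⁴.
Q = 5.67×10⁻⁸ × 0.760 × 2.28×10^13 = 9.82×10^5 W.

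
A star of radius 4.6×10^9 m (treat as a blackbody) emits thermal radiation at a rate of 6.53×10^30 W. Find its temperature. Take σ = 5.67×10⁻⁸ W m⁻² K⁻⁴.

A = 4πr² = 4π × (4.6×10^9)² = 2.66×10^20 m².
From P = σAT⁴, T = (P / σA)^(1/4) = (6.53×10^30 / (5.67×10⁻⁸ × 2.66×10^20))^(1/4).
T = (4.33×10^17)^(1/4) = 25700 K.

T ≈ 25700 K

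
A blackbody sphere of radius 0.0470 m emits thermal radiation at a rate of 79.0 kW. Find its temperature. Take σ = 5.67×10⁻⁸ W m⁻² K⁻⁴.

T ≈ 2660 K

A = 4πr² = 4π × (0.0470)² = 0.0278 m².
From P = σAT⁴, T = (P / σA)^(1/4) = (79000 / (5.67×10⁻⁸ × 0.0278))^(1/4).
T = (5.02×10^13)^(1/4) = 2660 K.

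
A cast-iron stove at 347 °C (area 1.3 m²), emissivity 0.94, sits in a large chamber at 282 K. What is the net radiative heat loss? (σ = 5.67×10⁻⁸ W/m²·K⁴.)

Convert: 347 °C = 620 K.
Q = εσA(T⁴ − T_s⁴). T⁴ − T_s⁴ = (620)⁴ − (282)⁴ = 1.48×10^11 − 6.32×10^9 = 1.41×10^11 K⁴.
Q = 0.94 × 5.67×10⁻⁸ × 1.30 × 1.41×10^11 = 9800 W.

Q ≈ 9800 W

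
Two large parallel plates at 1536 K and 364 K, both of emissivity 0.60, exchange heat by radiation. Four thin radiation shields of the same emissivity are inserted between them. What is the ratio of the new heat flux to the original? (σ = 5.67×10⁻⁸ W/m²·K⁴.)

ratio ≈ 0.200

With N identical shields there are N+1 = 5 gaps in series, each with the same radiative resistance, so the flux falls to 1/(N+1) of its unshielded value.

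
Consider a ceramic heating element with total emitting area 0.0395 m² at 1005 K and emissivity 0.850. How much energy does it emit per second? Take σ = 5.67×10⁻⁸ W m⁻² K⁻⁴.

P ≈ 1940 W

Stefan–Boltzmann: P = εσAT⁴ = 0.850 × 5.67×10⁻⁸ × 0.0395 × (1005)⁴ = 0.850 × 5.67×10⁻⁸ × 0.0395 × 1.02×10^12.
P = 1940 W.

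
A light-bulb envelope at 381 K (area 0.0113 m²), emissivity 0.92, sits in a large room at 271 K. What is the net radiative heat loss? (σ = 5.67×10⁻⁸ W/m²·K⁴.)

Q ≈ 9.24 W

Q = εσA(T⁴ − T_s⁴). T⁴ − T_s⁴ = (381)⁴ − (271)⁴ = 2.11×10^10 − 5.39×10^9 = 1.57×10^10 K⁴.
Q = 0.92 × 5.67×10⁻⁸ × 0.0113 × 1.57×10^10 = 9.24 W.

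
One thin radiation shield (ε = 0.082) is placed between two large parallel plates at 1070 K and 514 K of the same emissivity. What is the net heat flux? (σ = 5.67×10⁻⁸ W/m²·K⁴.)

Each of the 2 gaps contributes resistance (2/ε − 1) = 2/0.082 − 1 = 23.39; total = 46.78.
q = σ(T₁⁴ − T₂⁴) / 46.78 = 5.67×10⁻⁸ × 1.24×10^12 / 46.78 = 1500 W/m².

q ≈ 1500 W/m²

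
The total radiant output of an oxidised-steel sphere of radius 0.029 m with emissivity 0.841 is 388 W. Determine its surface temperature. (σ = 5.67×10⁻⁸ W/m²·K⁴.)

A = 4πr² = 4π × (0.029)² = 0.0106 m².
From P = εσAT⁴, T = (P / εσA)^(1/4) = (388 / (0.841 × 5.67×10⁻⁸ × 0.0106))^(1/4).
T = (7.70×10^11)^(1/4) = 937 K.

T ≈ 937 K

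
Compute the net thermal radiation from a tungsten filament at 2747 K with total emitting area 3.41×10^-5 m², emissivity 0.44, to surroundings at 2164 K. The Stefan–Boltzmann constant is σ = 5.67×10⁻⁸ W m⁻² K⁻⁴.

Q = εσA(T⁴ − T_s⁴). T⁴ − T_s⁴ = (2747)⁴ − (2164)⁴ = 5.69×10^13 − 2.19×10^13 = 3.50×10^13 K⁴.
Q = 0.44 × 5.67×10⁻⁸ × 3.41×10^-5 × 3.50×10^13 = 29.8 W.

Q ≈ 29.8 W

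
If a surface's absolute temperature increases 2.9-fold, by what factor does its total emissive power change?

P ∝ T⁴, so the power scales as (2.9)⁴ = 70.7.

factor ≈ 70.7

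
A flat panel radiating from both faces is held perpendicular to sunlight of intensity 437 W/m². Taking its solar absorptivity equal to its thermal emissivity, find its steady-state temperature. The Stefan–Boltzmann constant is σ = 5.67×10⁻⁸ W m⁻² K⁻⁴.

T ≈ 249 K

Absorbed flux αS = emitted flux 2εσT⁴ per unit area; with α = ε this gives T = (S/2σ)^(1/4).
T = (437 / (2 × 5.67×10⁻⁸))^(1/4) = (3.85×10^9)^(1/4).
T = 249 K.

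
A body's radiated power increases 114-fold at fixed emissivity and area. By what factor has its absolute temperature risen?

factor ≈ 3.27

P ∝ T⁴ ⇒ T ∝ P^(1/4), so T scales by (114)^(1/4) = 3.27.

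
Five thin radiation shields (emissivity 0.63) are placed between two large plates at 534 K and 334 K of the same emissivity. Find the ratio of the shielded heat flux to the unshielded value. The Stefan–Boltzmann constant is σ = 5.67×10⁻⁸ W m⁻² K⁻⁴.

With N identical shields there are N+1 = 6 gaps in series, each with the same radiative resistance, so the flux falls to 1/(N+1) of its unshielded value.

ratio ≈ 0.167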